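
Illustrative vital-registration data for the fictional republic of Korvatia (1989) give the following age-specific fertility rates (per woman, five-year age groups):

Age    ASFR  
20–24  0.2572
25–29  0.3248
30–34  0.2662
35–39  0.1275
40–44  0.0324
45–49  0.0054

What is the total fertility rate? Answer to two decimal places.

Sum of ASFRs = 0.2572 + 0.3248 + 0.2662 + 0.1275 + 0.0324 + 0.0054 = 1.0135
TFR = 5 × 1.0135 = 5.0675

5.07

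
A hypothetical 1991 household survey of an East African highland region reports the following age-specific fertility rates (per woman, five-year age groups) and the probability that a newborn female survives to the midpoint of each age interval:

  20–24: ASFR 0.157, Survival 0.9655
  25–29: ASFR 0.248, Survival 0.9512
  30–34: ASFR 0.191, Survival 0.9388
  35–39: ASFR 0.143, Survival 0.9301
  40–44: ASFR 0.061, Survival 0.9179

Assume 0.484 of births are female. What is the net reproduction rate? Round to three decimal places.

Proportion female at birth = 0.484.
Per-age-group product (5 × ASFR × survival probability):
  20–24: 5 × 0.157 × 0.9655 = 0.75792
  25–29: 5 × 0.248 × 0.9512 = 1.17949
  30–34: 5 × 0.191 × 0.9388 = 0.89655
  35–39: 5 × 0.143 × 0.9301 = 0.66502
  40–44: 5 × 0.061 × 0.9179 = 0.27996
Sum = 3.77894
NRR = 0.484 × 3.77894 = 1.82901

1.829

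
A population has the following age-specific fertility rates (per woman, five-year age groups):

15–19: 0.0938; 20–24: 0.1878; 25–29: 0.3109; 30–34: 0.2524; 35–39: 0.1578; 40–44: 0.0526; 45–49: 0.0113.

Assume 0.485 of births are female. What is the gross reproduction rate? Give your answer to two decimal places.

2.59

Proportion female at birth = 0.485.
Sum of ASFRs = 0.0938 + 0.1878 + 0.3109 + 0.2524 + 0.1578 + 0.0526 + 0.0113 = 1.0666
TFR = 5 × 1.0666 = 5.333
GRR = 0.485 × 5.333 = 2.58651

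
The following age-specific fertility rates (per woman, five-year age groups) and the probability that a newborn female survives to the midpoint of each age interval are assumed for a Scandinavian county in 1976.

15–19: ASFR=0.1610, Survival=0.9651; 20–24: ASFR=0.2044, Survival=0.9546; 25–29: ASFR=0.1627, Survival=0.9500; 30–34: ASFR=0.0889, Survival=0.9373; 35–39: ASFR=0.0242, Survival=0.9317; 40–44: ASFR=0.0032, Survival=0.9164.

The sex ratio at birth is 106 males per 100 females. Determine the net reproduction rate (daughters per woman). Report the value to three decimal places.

1.490

Proportion female at birth = 100 / (100 + 106) = 0.48544.
Per-age-group product (5 × ASFR × survival probability):
  15–19: 5 × 0.1610 × 0.9651 = 0.77691
  20–24: 5 × 0.2044 × 0.9546 = 0.97560
  25–29: 5 × 0.1627 × 0.9500 = 0.77283
  30–34: 5 × 0.0889 × 0.9373 = 0.41663
  35–39: 5 × 0.0242 × 0.9317 = 0.11274
  40–44: 5 × 0.0032 × 0.9164 = 0.01466
Sum = 3.06937
NRR = 0.48544 × 3.06937 = 1.48999
NRR > 1, so each generation more than replaces itself.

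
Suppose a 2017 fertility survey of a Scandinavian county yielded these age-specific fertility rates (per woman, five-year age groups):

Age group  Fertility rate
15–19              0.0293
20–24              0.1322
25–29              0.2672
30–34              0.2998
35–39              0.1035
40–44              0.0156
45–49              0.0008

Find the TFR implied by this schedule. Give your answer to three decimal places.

4.242

Sum of ASFRs = 0.0293 + 0.1322 + 0.2672 + 0.2998 + 0.1035 + 0.0156 + 0.0008 = 0.8484
TFR = 5 × 0.8484 = 4.242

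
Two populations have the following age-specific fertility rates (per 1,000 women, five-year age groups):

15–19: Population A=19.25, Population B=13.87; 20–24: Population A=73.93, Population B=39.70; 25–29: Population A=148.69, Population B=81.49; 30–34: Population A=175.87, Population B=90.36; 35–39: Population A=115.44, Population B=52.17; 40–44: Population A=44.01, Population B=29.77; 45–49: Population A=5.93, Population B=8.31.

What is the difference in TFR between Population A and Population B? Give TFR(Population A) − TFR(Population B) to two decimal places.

1.34

Population A:
  Sum of ASFRs = 19.25 + 73.93 + 148.69 + 175.87 + 115.44 + 44.01 + 5.93 = 583.12
  TFR = 5 × 583.12 / 1000 = 2.9156
Population B:
  Sum of ASFRs = 13.87 + 39.70 + 81.49 + 90.36 + 52.17 + 29.77 + 8.31 = 315.67
  TFR = 5 × 315.67 / 1000 = 1.57835
Difference = 2.9156 − 1.57835 = 1.33725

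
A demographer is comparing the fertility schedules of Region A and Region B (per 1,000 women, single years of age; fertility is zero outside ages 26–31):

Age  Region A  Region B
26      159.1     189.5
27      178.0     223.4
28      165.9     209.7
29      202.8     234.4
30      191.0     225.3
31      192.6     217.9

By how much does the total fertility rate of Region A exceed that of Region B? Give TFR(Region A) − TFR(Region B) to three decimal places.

Region A:
  Sum of ASFRs = 159.1 + 178.0 + 165.9 + 202.8 + 191.0 + 192.6 = 1089.4
  TFR = 1089.4 / 1000 = 1.0894
Region B:
  Sum of ASFRs = 189.5 + 223.4 + 209.7 + 234.4 + 225.3 + 217.9 = 1300.2
  TFR = 1300.2 / 1000 = 1.3002
Difference = 1.0894 − 1.3002 = -0.2108

-0.211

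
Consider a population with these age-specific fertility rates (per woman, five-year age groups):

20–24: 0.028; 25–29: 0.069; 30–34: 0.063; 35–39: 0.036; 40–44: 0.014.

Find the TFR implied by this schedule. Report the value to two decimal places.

Sum of ASFRs = 0.028 + 0.069 + 0.063 + 0.036 + 0.014 = 0.210
TFR = 5 × 0.210 = 1.05

1.05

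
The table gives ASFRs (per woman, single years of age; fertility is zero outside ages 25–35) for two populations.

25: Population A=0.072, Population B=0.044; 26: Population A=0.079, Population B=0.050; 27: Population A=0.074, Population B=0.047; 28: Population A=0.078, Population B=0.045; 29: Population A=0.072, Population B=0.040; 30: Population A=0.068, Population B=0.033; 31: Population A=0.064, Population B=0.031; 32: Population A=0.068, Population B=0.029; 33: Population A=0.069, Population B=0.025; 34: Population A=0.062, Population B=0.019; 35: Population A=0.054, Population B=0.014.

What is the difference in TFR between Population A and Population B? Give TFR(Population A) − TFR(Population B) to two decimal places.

0.38

Population A:
  Sum of ASFRs = 0.072 + 0.079 + 0.074 + 0.078 + 0.072 + 0.068 + 0.064 + 0.068 + 0.069 + 0.062 + 0.054 = 0.760
  TFR = 0.76
Population B:
  Sum of ASFRs = 0.044 + 0.050 + 0.047 + 0.045 + 0.040 + 0.033 + 0.031 + 0.029 + 0.025 + 0.019 + 0.014 = 0.377
  TFR = 0.377
Difference = 0.76 − 0.377 = 0.383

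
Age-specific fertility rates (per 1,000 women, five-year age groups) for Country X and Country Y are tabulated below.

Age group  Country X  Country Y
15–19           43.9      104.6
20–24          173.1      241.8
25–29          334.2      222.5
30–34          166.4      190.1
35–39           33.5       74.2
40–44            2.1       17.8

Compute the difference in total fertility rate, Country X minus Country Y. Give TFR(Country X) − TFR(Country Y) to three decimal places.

-0.489

Country X:
  Sum of ASFRs = 43.9 + 173.1 + 334.2 + 166.4 + 33.5 + 2.1 = 753.2
  TFR = 5 × 753.2 / 1000 = 3.766
Country Y:
  Sum of ASFRs = 104.6 + 241.8 + 222.5 + 190.1 + 74.2 + 17.8 = 851.0
  TFR = 5 × 851.0 / 1000 = 4.255
Difference = 3.766 − 4.255 = -0.489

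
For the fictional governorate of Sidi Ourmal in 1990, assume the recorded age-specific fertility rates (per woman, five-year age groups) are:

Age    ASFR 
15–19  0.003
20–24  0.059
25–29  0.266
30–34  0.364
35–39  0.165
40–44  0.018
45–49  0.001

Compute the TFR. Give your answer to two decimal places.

Sum of ASFRs = 0.003 + 0.059 + 0.266 + 0.364 + 0.165 + 0.018 + 0.001 = 0.876
TFR = 5 × 0.876 = 4.38

4.38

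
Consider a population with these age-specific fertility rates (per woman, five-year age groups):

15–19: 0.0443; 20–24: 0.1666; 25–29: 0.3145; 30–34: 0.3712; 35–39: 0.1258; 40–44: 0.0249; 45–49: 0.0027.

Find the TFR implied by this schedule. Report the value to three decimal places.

Sum of ASFRs = 0.0443 + 0.1666 + 0.3145 + 0.3712 + 0.1258 + 0.0249 + 0.0027 = 1.0500
TFR = 5 × 1.0500 = 5.25

5.250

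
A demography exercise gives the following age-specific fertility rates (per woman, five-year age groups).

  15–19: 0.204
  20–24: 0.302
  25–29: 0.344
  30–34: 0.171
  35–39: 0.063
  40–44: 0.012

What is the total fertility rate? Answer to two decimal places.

5.48

Sum of ASFRs = 0.204 + 0.302 + 0.344 + 0.171 + 0.063 + 0.012 = 1.096
TFR = 5 × 1.096 = 5.48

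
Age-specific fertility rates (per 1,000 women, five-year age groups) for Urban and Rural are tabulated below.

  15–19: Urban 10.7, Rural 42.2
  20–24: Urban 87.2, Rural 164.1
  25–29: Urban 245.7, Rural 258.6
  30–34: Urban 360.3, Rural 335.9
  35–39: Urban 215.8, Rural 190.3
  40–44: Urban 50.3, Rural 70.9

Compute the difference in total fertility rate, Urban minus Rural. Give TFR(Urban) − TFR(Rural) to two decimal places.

Urban:
  Sum of ASFRs = 10.7 + 87.2 + 245.7 + 360.3 + 215.8 + 50.3 = 970.0
  TFR = 5 × 970.0 / 1000 = 4.85
Rural:
  Sum of ASFRs = 42.2 + 164.1 + 258.6 + 335.9 + 190.3 + 70.9 = 1062.0
  TFR = 5 × 1062.0 / 1000 = 5.31
Difference = 4.85 − 5.31 = -0.46

-0.46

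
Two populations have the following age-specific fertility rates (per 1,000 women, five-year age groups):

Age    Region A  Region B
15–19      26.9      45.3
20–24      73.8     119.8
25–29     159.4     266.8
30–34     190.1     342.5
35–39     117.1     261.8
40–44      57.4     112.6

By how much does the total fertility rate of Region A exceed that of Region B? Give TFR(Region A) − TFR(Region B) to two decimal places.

Region A:
  Sum of ASFRs = 26.9 + 73.8 + 159.4 + 190.1 + 117.1 + 57.4 = 624.7
  TFR = 5 × 624.7 / 1000 = 3.1235
Region B:
  Sum of ASFRs = 45.3 + 119.8 + 266.8 + 342.5 + 261.8 + 112.6 = 1148.8
  TFR = 5 × 1148.8 / 1000 = 5.744
Difference = 3.1235 − 5.744 = -2.6205

-2.62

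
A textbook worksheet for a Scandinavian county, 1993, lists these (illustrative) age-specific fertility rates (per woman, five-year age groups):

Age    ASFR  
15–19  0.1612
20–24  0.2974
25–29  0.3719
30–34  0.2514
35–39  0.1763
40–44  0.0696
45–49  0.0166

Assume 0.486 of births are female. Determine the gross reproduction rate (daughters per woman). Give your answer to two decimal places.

3.27

Proportion female at birth = 0.486.
Sum of ASFRs = 0.1612 + 0.2974 + 0.3719 + 0.2514 + 0.1763 + 0.0696 + 0.0166 = 1.3444
TFR = 5 × 1.3444 = 6.722
GRR = 0.486 × 6.722 = 3.26689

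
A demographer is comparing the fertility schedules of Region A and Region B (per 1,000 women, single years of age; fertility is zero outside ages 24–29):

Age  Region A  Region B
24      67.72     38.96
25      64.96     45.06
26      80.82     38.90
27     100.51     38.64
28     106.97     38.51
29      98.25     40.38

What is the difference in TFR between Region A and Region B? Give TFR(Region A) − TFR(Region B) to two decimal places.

0.28

Region A:
  Sum of ASFRs = 67.72 + 64.96 + 80.82 + 100.51 + 106.97 + 98.25 = 519.23
  TFR = 519.23 / 1000 = 0.51923
Region B:
  Sum of ASFRs = 38.96 + 45.06 + 38.90 + 38.64 + 38.51 + 40.38 = 240.45
  TFR = 240.45 / 1000 = 0.24045
Difference = 0.51923 − 0.24045 = 0.27878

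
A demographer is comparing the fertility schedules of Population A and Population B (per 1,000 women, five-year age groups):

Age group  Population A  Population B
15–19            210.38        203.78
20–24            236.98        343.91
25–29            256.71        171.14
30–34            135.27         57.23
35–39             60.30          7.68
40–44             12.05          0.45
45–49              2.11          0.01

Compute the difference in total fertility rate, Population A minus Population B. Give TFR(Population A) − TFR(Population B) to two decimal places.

0.65

Population A:
  Sum of ASFRs = 210.38 + 236.98 + 256.71 + 135.27 + 60.30 + 12.05 + 2.11 = 913.80
  TFR = 5 × 913.80 / 1000 = 4.569
Population B:
  Sum of ASFRs = 203.78 + 343.91 + 171.14 + 57.23 + 7.68 + 0.45 + 0.01 = 784.20
  TFR = 5 × 784.20 / 1000 = 3.921
Difference = 4.569 − 3.921 = 0.648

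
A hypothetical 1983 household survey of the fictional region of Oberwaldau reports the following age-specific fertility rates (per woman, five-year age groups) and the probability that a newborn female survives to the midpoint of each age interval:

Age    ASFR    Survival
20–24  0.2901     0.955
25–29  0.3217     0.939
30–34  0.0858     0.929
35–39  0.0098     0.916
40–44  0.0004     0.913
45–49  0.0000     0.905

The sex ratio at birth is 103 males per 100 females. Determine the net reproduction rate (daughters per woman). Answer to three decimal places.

Proportion female at birth = 100 / (100 + 103) = 0.49261.
Each age group contributes 5 × ASFR × survival:
  20–24: 5 × 0.2901 × 0.955 = 1.38523
  25–29: 5 × 0.3217 × 0.939 = 1.51038
  30–34: 5 × 0.0858 × 0.929 = 0.39854
  35–39: 5 × 0.0098 × 0.916 = 0.04488
  40–44: 5 × 0.0004 × 0.913 = 0.00183
  45–49: 5 × 0.0000 × 0.905 = 0.00000
Sum = 3.34086
NRR = 0.49261 × 3.34086 = 1.64574
With NRR above 1 the population is above replacement fertility.

1.646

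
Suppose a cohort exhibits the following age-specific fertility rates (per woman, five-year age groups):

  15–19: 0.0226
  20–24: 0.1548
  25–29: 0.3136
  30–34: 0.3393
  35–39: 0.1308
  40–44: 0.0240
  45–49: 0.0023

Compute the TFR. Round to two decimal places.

Sum of ASFRs = 0.0226 + 0.1548 + 0.3136 + 0.3393 + 0.1308 + 0.0240 + 0.0023 = 0.9874
TFR = 5 × 0.9874 = 4.937

4.94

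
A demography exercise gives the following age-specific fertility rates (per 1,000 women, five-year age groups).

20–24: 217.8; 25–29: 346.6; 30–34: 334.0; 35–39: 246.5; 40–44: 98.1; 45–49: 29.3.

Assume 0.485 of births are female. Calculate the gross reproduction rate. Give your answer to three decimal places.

Proportion female at birth = 0.485.
Sum of ASFRs = 217.8 + 346.6 + 334.0 + 246.5 + 98.1 + 29.3 = 1272.3
TFR = 5 × 1272.3 / 1000 = 6.3615
GRR = 0.485 × 6.3615 = 3.08533

3.085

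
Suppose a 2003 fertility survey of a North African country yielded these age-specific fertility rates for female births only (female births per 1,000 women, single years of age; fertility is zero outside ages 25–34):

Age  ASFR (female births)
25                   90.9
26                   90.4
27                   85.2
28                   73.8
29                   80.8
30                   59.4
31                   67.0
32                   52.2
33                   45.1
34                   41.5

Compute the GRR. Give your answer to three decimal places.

Sum of female ASFRs = 90.9 + 90.4 + 85.2 + 73.8 + 80.8 + 59.4 + 67.0 + 52.2 + 45.1 + 41.5 = 686.3
GRR = 686.3 / 1000 = 0.6863

0.686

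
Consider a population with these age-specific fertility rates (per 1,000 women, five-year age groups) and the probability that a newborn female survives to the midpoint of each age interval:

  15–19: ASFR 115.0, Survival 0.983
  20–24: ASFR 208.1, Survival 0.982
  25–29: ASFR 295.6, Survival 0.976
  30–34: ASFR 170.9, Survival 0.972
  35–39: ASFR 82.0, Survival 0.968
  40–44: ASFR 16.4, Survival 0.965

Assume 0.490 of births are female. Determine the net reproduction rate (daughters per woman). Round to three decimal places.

2.125

Proportion female at birth = 0.490.
Survival-weighted fertility by age (5·fₓ·Sₓ):
  15–19: 5 × 115.0/1000 × 0.983 = 0.56523
  20–24: 5 × 208.1/1000 × 0.982 = 1.02177
  25–29: 5 × 295.6/1000 × 0.976 = 1.44253
  30–34: 5 × 170.9/1000 × 0.972 = 0.83057
  35–39: 5 × 82.0/1000 × 0.968 = 0.39688
  40–44: 5 × 16.4/1000 × 0.965 = 0.07913
Sum = 4.33611
NRR = 0.490 × 4.33611 = 2.12469
An NRR exceeding 1 indicates intrinsic growth under these rates.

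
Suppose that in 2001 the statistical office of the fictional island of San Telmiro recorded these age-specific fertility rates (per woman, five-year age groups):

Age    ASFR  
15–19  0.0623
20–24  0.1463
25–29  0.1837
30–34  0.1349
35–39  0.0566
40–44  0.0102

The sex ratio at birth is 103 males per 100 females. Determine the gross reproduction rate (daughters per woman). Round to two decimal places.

Proportion female at birth = 100 / (100 + 103) = 0.49261.
Sum of ASFRs = 0.0623 + 0.1463 + 0.1837 + 0.1349 + 0.0566 + 0.0102 = 0.5940
TFR = 5 × 0.5940 = 2.97
GRR = 0.49261 × 2.97 = 1.46305

1.46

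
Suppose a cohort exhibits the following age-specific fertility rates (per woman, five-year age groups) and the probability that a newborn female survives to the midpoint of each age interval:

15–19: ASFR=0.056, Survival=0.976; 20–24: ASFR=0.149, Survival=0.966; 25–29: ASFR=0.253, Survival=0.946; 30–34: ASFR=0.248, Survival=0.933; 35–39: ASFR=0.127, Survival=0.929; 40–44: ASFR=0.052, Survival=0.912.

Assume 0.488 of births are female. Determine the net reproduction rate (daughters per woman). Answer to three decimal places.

Proportion female at birth = 0.488.
Each age group contributes 5 × ASFR × survival:
  15–19: 5 × 0.056 × 0.976 = 0.27328
  20–24: 5 × 0.149 × 0.966 = 0.71967
  25–29: 5 × 0.253 × 0.946 = 1.19669
  30–34: 5 × 0.248 × 0.933 = 1.15692
  35–39: 5 × 0.127 × 0.929 = 0.58992
  40–44: 5 × 0.052 × 0.912 = 0.23712
Sum = 4.17360
NRR = 0.488 × 4.17360 = 2.03672
NRR > 1, so each generation more than replaces itself.

2.037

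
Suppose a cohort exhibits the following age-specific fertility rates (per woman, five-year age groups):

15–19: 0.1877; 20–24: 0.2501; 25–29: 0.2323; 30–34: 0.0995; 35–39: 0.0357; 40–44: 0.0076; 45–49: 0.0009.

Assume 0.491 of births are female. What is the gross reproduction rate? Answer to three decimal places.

1.998

Proportion female at birth = 0.491.
Sum of ASFRs = 0.1877 + 0.2501 + 0.2323 + 0.0995 + 0.0357 + 0.0076 + 0.0009 = 0.8138
TFR = 5 × 0.8138 = 4.069
GRR = 0.491 × 4.069 = 1.99788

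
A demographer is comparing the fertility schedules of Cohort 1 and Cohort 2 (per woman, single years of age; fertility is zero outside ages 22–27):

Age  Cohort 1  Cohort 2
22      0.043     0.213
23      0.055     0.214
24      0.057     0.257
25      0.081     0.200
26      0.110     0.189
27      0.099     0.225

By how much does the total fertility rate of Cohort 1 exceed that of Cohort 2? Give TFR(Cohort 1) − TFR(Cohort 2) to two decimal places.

Cohort 1:
  Sum of ASFRs = 0.043 + 0.055 + 0.057 + 0.081 + 0.110 + 0.099 = 0.445
  TFR = 0.445
Cohort 2:
  Sum of ASFRs = 0.213 + 0.214 + 0.257 + 0.200 + 0.189 + 0.225 = 1.298
  TFR = 1.298
Difference = 0.445 − 1.298 = -0.853

-0.85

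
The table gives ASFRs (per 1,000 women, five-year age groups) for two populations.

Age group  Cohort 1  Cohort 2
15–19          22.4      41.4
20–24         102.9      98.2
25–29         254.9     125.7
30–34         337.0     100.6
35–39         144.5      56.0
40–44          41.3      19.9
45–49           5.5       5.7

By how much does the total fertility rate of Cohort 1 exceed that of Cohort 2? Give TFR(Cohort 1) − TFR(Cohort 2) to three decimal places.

Cohort 1:
  Sum of ASFRs = 22.4 + 102.9 + 254.9 + 337.0 + 144.5 + 41.3 + 5.5 = 908.5
  TFR = 5 × 908.5 / 1000 = 4.5425
Cohort 2:
  Sum of ASFRs = 41.4 + 98.2 + 125.7 + 100.6 + 56.0 + 19.9 + 5.7 = 447.5
  TFR = 5 × 447.5 / 1000 = 2.2375
Difference = 4.5425 − 2.2375 = 2.305

2.305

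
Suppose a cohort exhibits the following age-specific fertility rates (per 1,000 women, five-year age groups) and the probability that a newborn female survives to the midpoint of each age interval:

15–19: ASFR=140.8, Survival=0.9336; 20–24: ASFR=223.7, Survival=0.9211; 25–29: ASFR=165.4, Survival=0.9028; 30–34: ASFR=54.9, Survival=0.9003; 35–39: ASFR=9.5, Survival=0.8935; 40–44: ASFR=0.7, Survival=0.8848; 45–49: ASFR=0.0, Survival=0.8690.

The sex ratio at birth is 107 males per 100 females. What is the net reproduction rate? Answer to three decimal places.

1.317

Proportion female at birth = 100 / (100 + 107) = 0.48309.
Each age group contributes 5 × ASFR × survival:
  15–19: 5 × 140.8/1000 × 0.9336 = 0.65725
  20–24: 5 × 223.7/1000 × 0.9211 = 1.03025
  25–29: 5 × 165.4/1000 × 0.9028 = 0.74662
  30–34: 5 × 54.9/1000 × 0.9003 = 0.24713
  35–39: 5 × 9.5/1000 × 0.8935 = 0.04244
  40–44: 5 × 0.7/1000 × 0.8848 = 0.00310
  45–49: 5 × 0.0/1000 × 0.8690 = 0.00000
Sum = 2.72679
NRR = 0.48309 × 2.72679 = 1.31728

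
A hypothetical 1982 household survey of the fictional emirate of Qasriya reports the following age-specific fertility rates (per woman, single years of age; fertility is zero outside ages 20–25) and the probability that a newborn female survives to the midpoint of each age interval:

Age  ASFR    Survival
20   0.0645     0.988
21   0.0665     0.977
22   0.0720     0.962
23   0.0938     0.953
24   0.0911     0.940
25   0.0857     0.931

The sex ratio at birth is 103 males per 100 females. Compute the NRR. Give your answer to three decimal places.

0.223

Proportion female at birth = 100 / (100 + 103) = 0.49261.
Each age group contributes 1 × ASFR × survival:
  20: 1 × 0.0645 × 0.988 = 0.06373
  21: 1 × 0.0665 × 0.977 = 0.06497
  22: 1 × 0.0720 × 0.962 = 0.06926
  23: 1 × 0.0938 × 0.953 = 0.08939
  24: 1 × 0.0911 × 0.940 = 0.08563
  25: 1 × 0.0857 × 0.931 = 0.07979
Sum = 0.45277
NRR = 0.49261 × 0.45277 = 0.22304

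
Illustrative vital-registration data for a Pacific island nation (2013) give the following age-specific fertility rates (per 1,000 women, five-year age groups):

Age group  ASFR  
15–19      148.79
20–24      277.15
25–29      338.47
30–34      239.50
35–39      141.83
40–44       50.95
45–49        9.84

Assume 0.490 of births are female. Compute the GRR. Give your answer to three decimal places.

2.956

Proportion female at birth = 0.490.
Sum of ASFRs = 148.79 + 277.15 + 338.47 + 239.50 + 141.83 + 50.95 + 9.84 = 1206.53
TFR = 5 × 1206.53 / 1000 = 6.03265
GRR = 0.490 × 6.03265 = 2.95600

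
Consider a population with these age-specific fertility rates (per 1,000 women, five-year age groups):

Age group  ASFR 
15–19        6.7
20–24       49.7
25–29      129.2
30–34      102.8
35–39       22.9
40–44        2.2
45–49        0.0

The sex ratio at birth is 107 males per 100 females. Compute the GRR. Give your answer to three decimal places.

0.757

Proportion female at birth = 100 / (100 + 107) = 0.48309.
Sum of ASFRs = 6.7 + 49.7 + 129.2 + 102.8 + 22.9 + 2.2 + 0.0 = 313.5
TFR = 5 × 313.5 / 1000 = 1.5675
GRR = 0.48309 × 1.5675 = 0.75724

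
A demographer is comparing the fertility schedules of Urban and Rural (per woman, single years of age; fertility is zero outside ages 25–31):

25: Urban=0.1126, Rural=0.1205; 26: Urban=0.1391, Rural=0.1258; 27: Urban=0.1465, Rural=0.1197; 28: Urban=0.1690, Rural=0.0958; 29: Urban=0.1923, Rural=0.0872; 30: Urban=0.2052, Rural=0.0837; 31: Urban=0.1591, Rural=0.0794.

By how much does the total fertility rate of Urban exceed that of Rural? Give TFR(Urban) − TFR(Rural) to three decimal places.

0.412

Urban:
  Sum of ASFRs = 0.1126 + 0.1391 + 0.1465 + 0.1690 + 0.1923 + 0.2052 + 0.1591 = 1.1238
  TFR = 1.1238
Rural:
  Sum of ASFRs = 0.1205 + 0.1258 + 0.1197 + 0.0958 + 0.0872 + 0.0837 + 0.0794 = 0.7121
  TFR = 0.7121
Difference = 1.1238 − 0.7121 = 0.4117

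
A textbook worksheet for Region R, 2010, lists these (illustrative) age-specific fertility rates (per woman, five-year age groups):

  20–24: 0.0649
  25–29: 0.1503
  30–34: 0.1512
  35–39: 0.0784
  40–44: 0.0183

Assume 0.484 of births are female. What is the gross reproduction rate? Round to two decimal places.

1.12

Proportion female at birth = 0.484.
Sum of ASFRs = 0.0649 + 0.1503 + 0.1512 + 0.0784 + 0.0183 = 0.4631
TFR = 5 × 0.4631 = 2.3155
GRR = 0.484 × 2.3155 = 1.12070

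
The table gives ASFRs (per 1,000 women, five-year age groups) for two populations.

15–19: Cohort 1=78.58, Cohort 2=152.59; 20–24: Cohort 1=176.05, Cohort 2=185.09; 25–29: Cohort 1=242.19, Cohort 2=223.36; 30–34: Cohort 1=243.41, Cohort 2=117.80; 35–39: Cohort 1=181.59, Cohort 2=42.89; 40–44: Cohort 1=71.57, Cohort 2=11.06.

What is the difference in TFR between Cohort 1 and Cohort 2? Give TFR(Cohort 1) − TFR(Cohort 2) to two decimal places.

1.30

Cohort 1:
  Sum of ASFRs = 78.58 + 176.05 + 242.19 + 243.41 + 181.59 + 71.57 = 993.39
  TFR = 5 × 993.39 / 1000 = 4.96695
Cohort 2:
  Sum of ASFRs = 152.59 + 185.09 + 223.36 + 117.80 + 42.89 + 11.06 = 732.79
  TFR = 5 × 732.79 / 1000 = 3.66395
Difference = 4.96695 − 3.66395 = 1.303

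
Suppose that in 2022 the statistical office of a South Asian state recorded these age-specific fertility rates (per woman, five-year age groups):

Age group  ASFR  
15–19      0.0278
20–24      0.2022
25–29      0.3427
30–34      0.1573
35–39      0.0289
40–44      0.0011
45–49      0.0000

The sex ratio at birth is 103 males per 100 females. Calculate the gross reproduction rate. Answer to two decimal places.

Proportion female at birth = 100 / (100 + 103) = 0.49261.
Sum of ASFRs = 0.0278 + 0.2022 + 0.3427 + 0.1573 + 0.0289 + 0.0011 + 0.0000 = 0.7600
TFR = 5 × 0.7600 = 3.8
GRR = 0.49261 × 3.8 = 1.87192

1.87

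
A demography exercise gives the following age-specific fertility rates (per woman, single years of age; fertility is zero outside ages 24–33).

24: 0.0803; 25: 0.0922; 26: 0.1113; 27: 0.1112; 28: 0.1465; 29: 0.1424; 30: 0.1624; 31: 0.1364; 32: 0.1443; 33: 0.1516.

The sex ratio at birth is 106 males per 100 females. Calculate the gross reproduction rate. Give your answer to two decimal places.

0.62

Proportion female at birth = 100 / (100 + 106) = 0.48544.
Sum of ASFRs = 0.0803 + 0.0922 + 0.1113 + 0.1112 + 0.1465 + 0.1424 + 0.1624 + 0.1364 + 0.1443 + 0.1516 = 1.2786
TFR = 1.2786
GRR = 0.48544 × 1.2786 = 0.62068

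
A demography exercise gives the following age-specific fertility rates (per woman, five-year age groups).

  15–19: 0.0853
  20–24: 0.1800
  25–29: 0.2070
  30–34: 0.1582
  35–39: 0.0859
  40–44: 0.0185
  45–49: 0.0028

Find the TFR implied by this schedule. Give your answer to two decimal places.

Sum of ASFRs = 0.0853 + 0.1800 + 0.2070 + 0.1582 + 0.0859 + 0.0185 + 0.0028 = 0.7377
TFR = 5 × 0.7377 = 3.6885

3.69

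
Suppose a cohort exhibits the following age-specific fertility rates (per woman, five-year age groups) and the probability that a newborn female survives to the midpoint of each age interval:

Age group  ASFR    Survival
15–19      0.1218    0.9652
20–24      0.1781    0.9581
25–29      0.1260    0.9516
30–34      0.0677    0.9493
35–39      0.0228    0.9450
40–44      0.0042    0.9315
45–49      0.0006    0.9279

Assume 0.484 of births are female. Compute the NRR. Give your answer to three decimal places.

Proportion female at birth = 0.484.
Per-age-group product (5 × ASFR × survival probability):
  15–19: 5 × 0.1218 × 0.9652 = 0.58781
  20–24: 5 × 0.1781 × 0.9581 = 0.85319
  25–29: 5 × 0.1260 × 0.9516 = 0.59951
  30–34: 5 × 0.0677 × 0.9493 = 0.32134
  35–39: 5 × 0.0228 × 0.9450 = 0.10773
  40–44: 5 × 0.0042 × 0.9315 = 0.01956
  45–49: 5 × 0.0006 × 0.9279 = 0.00278
Sum = 2.49192
NRR = 0.484 × 2.49192 = 1.20609

1.206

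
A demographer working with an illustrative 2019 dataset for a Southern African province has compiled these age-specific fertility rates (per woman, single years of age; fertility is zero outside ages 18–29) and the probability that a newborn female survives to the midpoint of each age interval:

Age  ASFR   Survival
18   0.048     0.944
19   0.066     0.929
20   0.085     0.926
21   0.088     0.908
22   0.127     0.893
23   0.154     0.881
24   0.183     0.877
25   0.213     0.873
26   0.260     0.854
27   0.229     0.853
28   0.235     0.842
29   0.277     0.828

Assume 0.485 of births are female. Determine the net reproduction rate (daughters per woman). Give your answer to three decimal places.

Proportion female at birth = 0.485.
Weighting each age-specific rate by interval width and survival:
  18: 1 × 0.048 × 0.944 = 0.04531
  19: 1 × 0.066 × 0.929 = 0.06131
  20: 1 × 0.085 × 0.926 = 0.07871
  21: 1 × 0.088 × 0.908 = 0.07990
  22: 1 × 0.127 × 0.893 = 0.11341
  23: 1 × 0.154 × 0.881 = 0.13567
  24: 1 × 0.183 × 0.877 = 0.16049
  25: 1 × 0.213 × 0.873 = 0.18595
  26: 1 × 0.260 × 0.854 = 0.22204
  27: 1 × 0.229 × 0.853 = 0.19534
  28: 1 × 0.235 × 0.842 = 0.19787
  29: 1 × 0.277 × 0.828 = 0.22936
Sum = 1.70536
NRR = 0.485 × 1.70536 = 0.82710

0.827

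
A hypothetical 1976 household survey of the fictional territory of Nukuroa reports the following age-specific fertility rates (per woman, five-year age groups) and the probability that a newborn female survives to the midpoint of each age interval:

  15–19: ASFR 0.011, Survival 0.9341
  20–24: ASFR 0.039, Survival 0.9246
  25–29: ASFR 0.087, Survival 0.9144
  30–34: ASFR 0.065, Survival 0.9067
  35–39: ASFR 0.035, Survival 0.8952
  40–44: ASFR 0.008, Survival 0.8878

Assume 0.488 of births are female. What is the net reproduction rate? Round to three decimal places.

0.545

Proportion female at birth = 0.488.
Per-age-group product (5 × ASFR × survival probability):
  15–19: 5 × 0.011 × 0.9341 = 0.05138
  20–24: 5 × 0.039 × 0.9246 = 0.18030
  25–29: 5 × 0.087 × 0.9144 = 0.39776
  30–34: 5 × 0.065 × 0.9067 = 0.29468
  35–39: 5 × 0.035 × 0.8952 = 0.15666
  40–44: 5 × 0.008 × 0.8878 = 0.03551
Sum = 1.11629
NRR = 0.488 × 1.11629 = 0.54475
An NRR under 1 implies long-run decline under these rates.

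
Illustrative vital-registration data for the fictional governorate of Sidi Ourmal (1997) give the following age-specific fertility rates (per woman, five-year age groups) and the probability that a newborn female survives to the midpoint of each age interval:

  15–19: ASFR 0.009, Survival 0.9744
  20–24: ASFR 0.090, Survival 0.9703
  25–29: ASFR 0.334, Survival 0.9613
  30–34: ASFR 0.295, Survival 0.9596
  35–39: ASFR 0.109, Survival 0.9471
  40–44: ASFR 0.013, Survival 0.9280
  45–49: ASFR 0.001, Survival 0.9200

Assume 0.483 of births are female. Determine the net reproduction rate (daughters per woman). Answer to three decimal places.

1.972

Proportion female at birth = 0.483.
Per-age-group product (5 × ASFR × survival probability):
  15–19: 5 × 0.009 × 0.9744 = 0.04385
  20–24: 5 × 0.090 × 0.9703 = 0.43664
  25–29: 5 × 0.334 × 0.9613 = 1.60537
  30–34: 5 × 0.295 × 0.9596 = 1.41541
  35–39: 5 × 0.109 × 0.9471 = 0.51617
  40–44: 5 × 0.013 × 0.9280 = 0.06032
  45–49: 5 × 0.001 × 0.9200 = 0.00460
Sum = 4.08236
NRR = 0.483 × 4.08236 = 1.97178
With NRR above 1 the population is above replacement fertility.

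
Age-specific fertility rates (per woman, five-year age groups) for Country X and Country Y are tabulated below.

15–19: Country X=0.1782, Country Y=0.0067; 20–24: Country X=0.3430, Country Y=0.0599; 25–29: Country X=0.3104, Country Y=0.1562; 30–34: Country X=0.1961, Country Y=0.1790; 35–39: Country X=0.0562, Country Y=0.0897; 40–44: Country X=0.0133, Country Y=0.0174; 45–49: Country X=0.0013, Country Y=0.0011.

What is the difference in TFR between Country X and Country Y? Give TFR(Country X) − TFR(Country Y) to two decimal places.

Country X:
  Sum of ASFRs = 0.1782 + 0.3430 + 0.3104 + 0.1961 + 0.0562 + 0.0133 + 0.0013 = 1.0985
  TFR = 5 × 1.0985 = 5.4925
Country Y:
  Sum of ASFRs = 0.0067 + 0.0599 + 0.1562 + 0.1790 + 0.0897 + 0.0174 + 0.0011 = 0.5100
  TFR = 5 × 0.5100 = 2.55
Difference = 5.4925 − 2.55 = 2.9425

2.94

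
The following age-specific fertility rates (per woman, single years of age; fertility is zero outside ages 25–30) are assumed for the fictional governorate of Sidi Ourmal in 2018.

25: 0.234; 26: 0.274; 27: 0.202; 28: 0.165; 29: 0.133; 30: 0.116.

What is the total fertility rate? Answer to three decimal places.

Sum of ASFRs = 0.234 + 0.274 + 0.202 + 0.165 + 0.133 + 0.116 = 1.124
TFR = 1.124

1.124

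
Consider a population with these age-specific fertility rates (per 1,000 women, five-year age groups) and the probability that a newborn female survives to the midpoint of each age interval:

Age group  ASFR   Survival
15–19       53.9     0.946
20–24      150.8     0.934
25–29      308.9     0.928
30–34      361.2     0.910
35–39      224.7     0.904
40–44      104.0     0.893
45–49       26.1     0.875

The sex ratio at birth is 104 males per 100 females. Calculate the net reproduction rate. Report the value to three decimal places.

Proportion female at birth = 100 / (100 + 104) = 0.49020.
Weighting each age-specific rate by interval width and survival:
  15–19: 5 × 53.9/1000 × 0.946 = 0.25495
  20–24: 5 × 150.8/1000 × 0.934 = 0.70424
  25–29: 5 × 308.9/1000 × 0.928 = 1.43330
  30–34: 5 × 361.2/1000 × 0.910 = 1.64346
  35–39: 5 × 224.7/1000 × 0.904 = 1.01564
  40–44: 5 × 104.0/1000 × 0.893 = 0.46436
  45–49: 5 × 26.1/1000 × 0.875 = 0.11419
Sum = 5.63014
NRR = 0.49020 × 5.63014 = 2.75989
With NRR above 1 the population is above replacement fertility.

2.760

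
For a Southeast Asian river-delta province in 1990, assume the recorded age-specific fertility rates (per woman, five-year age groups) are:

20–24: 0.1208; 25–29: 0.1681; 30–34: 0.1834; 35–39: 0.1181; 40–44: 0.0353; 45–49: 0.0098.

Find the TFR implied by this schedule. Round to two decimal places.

3.18

Sum of ASFRs = 0.1208 + 0.1681 + 0.1834 + 0.1181 + 0.0353 + 0.0098 = 0.6355
TFR = 5 × 0.6355 = 3.1775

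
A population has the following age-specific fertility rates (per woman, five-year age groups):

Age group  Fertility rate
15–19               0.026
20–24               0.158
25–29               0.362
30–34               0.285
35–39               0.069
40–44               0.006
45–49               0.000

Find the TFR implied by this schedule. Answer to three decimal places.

4.530

Sum of ASFRs = 0.026 + 0.158 + 0.362 + 0.285 + 0.069 + 0.006 + 0.000 = 0.906
TFR = 5 × 0.906 = 4.53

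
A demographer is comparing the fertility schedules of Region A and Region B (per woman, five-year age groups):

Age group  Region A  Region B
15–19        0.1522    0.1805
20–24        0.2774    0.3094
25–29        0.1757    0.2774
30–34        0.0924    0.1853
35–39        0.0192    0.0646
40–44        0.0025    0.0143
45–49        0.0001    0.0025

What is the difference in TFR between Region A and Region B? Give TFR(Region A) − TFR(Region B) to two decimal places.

-1.57

Region A:
  Sum of ASFRs = 0.1522 + 0.2774 + 0.1757 + 0.0924 + 0.0192 + 0.0025 + 0.0001 = 0.7195
  TFR = 5 × 0.7195 = 3.5975
Region B:
  Sum of ASFRs = 0.1805 + 0.3094 + 0.2774 + 0.1853 + 0.0646 + 0.0143 + 0.0025 = 1.0340
  TFR = 5 × 1.0340 = 5.17
Difference = 3.5975 − 5.17 = -1.5725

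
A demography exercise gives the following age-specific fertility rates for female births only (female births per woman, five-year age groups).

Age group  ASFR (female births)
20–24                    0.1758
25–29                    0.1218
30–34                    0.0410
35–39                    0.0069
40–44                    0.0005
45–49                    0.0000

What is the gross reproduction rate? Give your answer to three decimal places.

Sum of female ASFRs = 0.1758 + 0.1218 + 0.0410 + 0.0069 + 0.0005 + 0.0000 = 0.3460
GRR = 5 × 0.3460 = 1.73

1.730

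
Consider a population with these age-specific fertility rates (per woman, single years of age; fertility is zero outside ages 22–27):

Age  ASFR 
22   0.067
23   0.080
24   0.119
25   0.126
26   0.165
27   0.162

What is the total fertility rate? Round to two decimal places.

0.72

Sum of ASFRs = 0.067 + 0.080 + 0.119 + 0.126 + 0.165 + 0.162 = 0.719
TFR = 0.719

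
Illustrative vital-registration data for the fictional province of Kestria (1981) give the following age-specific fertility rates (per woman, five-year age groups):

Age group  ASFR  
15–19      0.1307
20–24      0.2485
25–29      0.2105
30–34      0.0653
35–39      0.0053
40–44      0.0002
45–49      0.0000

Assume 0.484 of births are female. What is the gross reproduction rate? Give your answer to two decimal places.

1.60

Proportion female at birth = 0.484.
Sum of ASFRs = 0.1307 + 0.2485 + 0.2105 + 0.0653 + 0.0053 + 0.0002 + 0.0000 = 0.6605
TFR = 5 × 0.6605 = 3.3025
GRR = 0.484 × 3.3025 = 1.59841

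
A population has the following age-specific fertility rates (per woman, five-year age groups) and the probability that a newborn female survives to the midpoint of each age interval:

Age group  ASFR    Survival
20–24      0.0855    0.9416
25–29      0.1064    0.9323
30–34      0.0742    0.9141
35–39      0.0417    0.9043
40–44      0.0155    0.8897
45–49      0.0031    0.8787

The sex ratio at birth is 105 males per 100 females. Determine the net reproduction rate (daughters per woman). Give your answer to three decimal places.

0.736

Proportion female at birth = 100 / (100 + 105) = 0.48780.
Weighting each age-specific rate by interval width and survival:
  20–24: 5 × 0.0855 × 0.9416 = 0.40253
  25–29: 5 × 0.1064 × 0.9323 = 0.49598
  30–34: 5 × 0.0742 × 0.9141 = 0.33913
  35–39: 5 × 0.0417 × 0.9043 = 0.18855
  40–44: 5 × 0.0155 × 0.8897 = 0.06895
  45–49: 5 × 0.0031 × 0.8787 = 0.01362
Sum = 1.50876
NRR = 0.48780 × 1.50876 = 0.73597
An NRR under 1 implies long-run decline under these rates.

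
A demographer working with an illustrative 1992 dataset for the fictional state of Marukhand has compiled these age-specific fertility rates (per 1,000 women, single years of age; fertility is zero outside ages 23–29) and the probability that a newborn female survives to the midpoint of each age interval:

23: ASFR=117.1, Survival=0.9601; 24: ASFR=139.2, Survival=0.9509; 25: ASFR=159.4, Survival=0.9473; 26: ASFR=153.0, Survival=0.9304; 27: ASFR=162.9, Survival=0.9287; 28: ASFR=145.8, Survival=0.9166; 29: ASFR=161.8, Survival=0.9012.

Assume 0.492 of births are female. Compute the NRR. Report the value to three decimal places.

0.477

Proportion female at birth = 0.492.
Per-age-group product (1 × ASFR × survival probability):
  23: 1 × 117.1/1000 × 0.9601 = 0.11243
  24: 1 × 139.2/1000 × 0.9509 = 0.13237
  25: 1 × 159.4/1000 × 0.9473 = 0.15100
  26: 1 × 153.0/1000 × 0.9304 = 0.14235
  27: 1 × 162.9/1000 × 0.9287 = 0.15129
  28: 1 × 145.8/1000 × 0.9166 = 0.13364
  29: 1 × 161.8/1000 × 0.9012 = 0.14581
Sum = 0.96889
NRR = 0.492 × 0.96889 = 0.47669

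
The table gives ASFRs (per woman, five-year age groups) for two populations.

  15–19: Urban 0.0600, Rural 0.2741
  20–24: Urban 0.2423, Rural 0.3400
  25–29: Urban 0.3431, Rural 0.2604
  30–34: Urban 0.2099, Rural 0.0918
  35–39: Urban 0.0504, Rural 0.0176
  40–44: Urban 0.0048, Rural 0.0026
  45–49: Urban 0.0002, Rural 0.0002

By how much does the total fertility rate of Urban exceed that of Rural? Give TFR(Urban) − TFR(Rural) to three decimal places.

-0.380

Urban:
  Sum of ASFRs = 0.0600 + 0.2423 + 0.3431 + 0.2099 + 0.0504 + 0.0048 + 0.0002 = 0.9107
  TFR = 5 × 0.9107 = 4.5535
Rural:
  Sum of ASFRs = 0.2741 + 0.3400 + 0.2604 + 0.0918 + 0.0176 + 0.0026 + 0.0002 = 0.9867
  TFR = 5 × 0.9867 = 4.9335
Difference = 4.5535 − 4.9335 = -0.38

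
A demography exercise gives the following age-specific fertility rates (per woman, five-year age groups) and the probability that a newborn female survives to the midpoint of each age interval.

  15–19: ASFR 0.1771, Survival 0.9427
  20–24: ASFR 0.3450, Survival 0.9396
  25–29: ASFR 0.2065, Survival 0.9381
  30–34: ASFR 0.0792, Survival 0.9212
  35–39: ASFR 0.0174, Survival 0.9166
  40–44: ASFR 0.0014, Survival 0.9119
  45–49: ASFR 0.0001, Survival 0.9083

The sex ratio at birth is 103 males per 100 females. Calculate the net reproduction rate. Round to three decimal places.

1.909

Proportion female at birth = 100 / (100 + 103) = 0.49261.
Survival-weighted fertility by age (5·fₓ·Sₓ):
  15–19: 5 × 0.1771 × 0.9427 = 0.83476
  20–24: 5 × 0.3450 × 0.9396 = 1.62081
  25–29: 5 × 0.2065 × 0.9381 = 0.96859
  30–34: 5 × 0.0792 × 0.9212 = 0.36480
  35–39: 5 × 0.0174 × 0.9166 = 0.07974
  40–44: 5 × 0.0014 × 0.9119 = 0.00638
  45–49: 5 × 0.0001 × 0.9083 = 0.00045
Sum = 3.87553
NRR = 0.49261 × 3.87553 = 1.90912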